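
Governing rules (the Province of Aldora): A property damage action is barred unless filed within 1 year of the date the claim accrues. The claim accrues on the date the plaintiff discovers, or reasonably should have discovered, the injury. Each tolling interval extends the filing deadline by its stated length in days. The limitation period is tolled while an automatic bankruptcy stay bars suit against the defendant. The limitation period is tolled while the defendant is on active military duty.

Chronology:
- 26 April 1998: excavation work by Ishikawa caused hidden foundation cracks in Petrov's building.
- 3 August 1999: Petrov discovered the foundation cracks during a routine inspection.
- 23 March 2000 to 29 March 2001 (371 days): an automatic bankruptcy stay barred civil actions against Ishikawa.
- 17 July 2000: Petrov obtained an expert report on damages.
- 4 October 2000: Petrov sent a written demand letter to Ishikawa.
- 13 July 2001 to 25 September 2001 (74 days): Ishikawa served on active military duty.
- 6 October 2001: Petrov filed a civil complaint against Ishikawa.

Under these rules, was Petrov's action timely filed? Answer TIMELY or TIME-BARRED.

Under the discovery rule, the claim accrued on 3 August 1999, when Petrov discovered the injury — not on the 26 April 1998 date of the underlying act.
The untolled deadline — 1 year after 3 August 1999 — is 3 August 2000.
The period was tolled for 371 days by the automatic bankruptcy stay (23 March 2000 to 29 March 2001), pushing the deadline to 9 August 2001.
Because the defendant's active military service ran from 13 July 2001 to 25 September 2001, the deadline is extended by 74 days to 22 October 2001.
The other events in the timeline have no effect on the limitation period under the stated rules.
Petrov filed on 6 October 2001, before the 22 October 2001 deadline, so the action is timely.

TIMELY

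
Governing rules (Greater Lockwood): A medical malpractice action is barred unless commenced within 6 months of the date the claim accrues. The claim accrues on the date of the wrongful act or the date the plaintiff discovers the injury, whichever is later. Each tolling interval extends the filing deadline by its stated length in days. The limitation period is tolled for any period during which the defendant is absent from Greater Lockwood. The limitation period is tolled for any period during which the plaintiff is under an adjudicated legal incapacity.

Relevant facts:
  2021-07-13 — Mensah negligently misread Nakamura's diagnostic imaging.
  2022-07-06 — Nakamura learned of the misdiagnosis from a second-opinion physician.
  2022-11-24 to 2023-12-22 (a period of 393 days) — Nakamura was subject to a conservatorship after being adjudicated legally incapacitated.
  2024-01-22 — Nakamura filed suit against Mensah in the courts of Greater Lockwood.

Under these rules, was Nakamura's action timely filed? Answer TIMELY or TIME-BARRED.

TIMELY

Because discovery on 2022-07-06 post-dates the 2021-07-13 act, accrual under the later-of rule falls on 2022-07-06.
Adding the 6 months base period to 2022-07-06 gives a deadline of 2023-01-06, before any tolling.
Because the plaintiff's legal incapacity ran from 2022-11-24 to 2023-12-22, the deadline is extended by 393 days to 2024-02-03.
Nakamura filed on 2024-01-22, before the 2024-02-03 deadline, so the action is timely.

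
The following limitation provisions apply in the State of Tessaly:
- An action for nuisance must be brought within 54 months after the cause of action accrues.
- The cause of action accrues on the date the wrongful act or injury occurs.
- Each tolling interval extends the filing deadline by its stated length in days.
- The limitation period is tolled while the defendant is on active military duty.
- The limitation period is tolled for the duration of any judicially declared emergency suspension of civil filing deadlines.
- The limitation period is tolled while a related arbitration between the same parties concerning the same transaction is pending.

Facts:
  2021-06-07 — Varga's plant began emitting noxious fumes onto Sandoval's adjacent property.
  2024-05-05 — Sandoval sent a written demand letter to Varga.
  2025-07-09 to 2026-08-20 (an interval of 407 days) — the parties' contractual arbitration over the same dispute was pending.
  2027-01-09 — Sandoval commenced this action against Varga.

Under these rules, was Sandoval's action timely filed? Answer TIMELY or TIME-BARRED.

The limitation period began to run on 2021-06-07.
54 months from 2021-06-07 is 2025-12-07.
Because the pending related arbitration ran from 2025-07-09 to 2026-08-20, the deadline is extended by 407 days to 2027-01-18.
None of the other events listed affects the running of the period under the stated rules.
Filing on 2027-01-09 beat the 2027-01-18 deadline — the action is timely.

TIMELY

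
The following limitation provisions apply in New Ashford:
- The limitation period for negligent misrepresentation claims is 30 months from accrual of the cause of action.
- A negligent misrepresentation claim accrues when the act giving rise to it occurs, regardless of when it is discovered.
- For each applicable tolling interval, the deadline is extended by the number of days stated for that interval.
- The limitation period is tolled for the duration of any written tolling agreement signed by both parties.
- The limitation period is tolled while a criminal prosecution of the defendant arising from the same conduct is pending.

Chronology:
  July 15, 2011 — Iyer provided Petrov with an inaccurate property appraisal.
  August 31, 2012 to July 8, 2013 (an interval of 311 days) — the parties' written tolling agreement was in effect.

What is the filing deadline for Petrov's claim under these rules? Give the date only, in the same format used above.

The limitation period began to run on July 15, 2011.
Adding the 30 months base period to July 15, 2011 gives a deadline of January 15, 2014, before any tolling.
The written tolling agreement from August 31, 2012 to July 8, 2013 tolled the period for 311 days, extending the deadline to November 22, 2014.

November 22, 2014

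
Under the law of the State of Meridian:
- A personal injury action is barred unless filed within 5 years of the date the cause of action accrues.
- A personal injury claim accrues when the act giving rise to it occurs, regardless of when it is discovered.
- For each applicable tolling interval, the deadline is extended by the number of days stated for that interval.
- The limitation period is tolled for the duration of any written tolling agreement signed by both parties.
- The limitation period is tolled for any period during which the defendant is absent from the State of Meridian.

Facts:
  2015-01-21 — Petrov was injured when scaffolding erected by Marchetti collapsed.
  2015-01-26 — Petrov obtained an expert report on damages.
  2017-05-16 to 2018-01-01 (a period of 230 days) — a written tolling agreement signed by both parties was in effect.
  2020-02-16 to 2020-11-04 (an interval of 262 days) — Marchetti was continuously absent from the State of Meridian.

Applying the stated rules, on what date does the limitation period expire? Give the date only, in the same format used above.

The cause of action accrued on 2015-01-21, the date of the act.
The untolled deadline — 5 years after 2015-01-21 — is 2020-01-21.
Because the written tolling agreement ran from 2017-05-16 to 2018-01-01, the deadline is extended by 230 days to 2020-09-07.
Because the defendant's absence from the jurisdiction ran from 2020-02-16 to 2020-11-04, the deadline is extended by 262 days to 2021-05-27.
None of the other events listed affects the running of the period under the stated rules.

2021-05-27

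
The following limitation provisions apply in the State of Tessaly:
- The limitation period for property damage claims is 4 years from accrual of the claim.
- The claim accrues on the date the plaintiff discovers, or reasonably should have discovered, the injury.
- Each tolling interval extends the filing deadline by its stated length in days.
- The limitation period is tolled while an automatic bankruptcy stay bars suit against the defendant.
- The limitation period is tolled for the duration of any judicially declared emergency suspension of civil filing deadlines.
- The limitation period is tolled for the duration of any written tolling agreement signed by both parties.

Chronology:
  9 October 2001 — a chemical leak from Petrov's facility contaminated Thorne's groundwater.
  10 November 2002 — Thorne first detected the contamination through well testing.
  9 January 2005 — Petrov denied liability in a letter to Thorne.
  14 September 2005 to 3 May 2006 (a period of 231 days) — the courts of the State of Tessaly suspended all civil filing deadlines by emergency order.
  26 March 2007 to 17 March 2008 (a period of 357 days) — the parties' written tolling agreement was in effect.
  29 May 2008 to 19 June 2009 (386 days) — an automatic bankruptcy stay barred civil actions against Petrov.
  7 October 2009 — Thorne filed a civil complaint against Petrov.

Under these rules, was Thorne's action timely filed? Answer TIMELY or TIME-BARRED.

Accrual is tied to discovery, so the period began on 10 November 2002 rather than on 9 October 2001 when the act occurred.
The untolled deadline — 4 years after 10 November 2002 — is 10 November 2006.
The emergency suspension of filing deadlines from 14 September 2005 to 3 May 2006 tolled the period for 231 days, extending the deadline to 29 June 2007.
Because the written tolling agreement ran from 26 March 2007 to 17 March 2008, the deadline is extended by 357 days to 20 June 2008.
Because the automatic bankruptcy stay ran from 29 May 2008 to 19 June 2009, the deadline is extended by 386 days to 11 July 2009.
None of the other events listed affects the running of the period under the stated rules.
Thorne filed on 7 October 2009, after the 11 July 2009 deadline, so the action is time-barred.

TIME-BARRED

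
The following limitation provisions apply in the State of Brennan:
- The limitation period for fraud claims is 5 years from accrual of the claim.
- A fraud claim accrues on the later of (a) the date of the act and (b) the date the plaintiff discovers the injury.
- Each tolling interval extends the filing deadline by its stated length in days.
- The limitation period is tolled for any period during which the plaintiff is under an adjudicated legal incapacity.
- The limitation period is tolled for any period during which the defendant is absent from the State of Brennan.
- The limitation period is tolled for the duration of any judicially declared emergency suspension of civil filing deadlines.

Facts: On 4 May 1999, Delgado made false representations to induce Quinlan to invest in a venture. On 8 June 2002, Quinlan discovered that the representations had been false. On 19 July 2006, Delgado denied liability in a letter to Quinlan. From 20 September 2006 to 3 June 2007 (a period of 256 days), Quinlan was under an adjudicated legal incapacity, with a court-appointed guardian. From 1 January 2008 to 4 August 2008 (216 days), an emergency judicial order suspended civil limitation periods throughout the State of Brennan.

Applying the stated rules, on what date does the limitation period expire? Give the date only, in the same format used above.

22 September 2008

Because discovery on 8 June 2002 post-dates the 4 May 1999 act, accrual under the later-of rule falls on 8 June 2002.
Adding the 5 years base period to 8 June 2002 gives a deadline of 8 June 2007, before any tolling.
The period was tolled for 256 days by the plaintiff's legal incapacity (20 September 2006 to 3 June 2007), pushing the deadline to 19 February 2008.
The emergency suspension of filing deadlines from 1 January 2008 to 4 August 2008 tolled the period for 216 days, extending the deadline to 22 September 2008.
Nothing else in the chronology tolls or restarts the period.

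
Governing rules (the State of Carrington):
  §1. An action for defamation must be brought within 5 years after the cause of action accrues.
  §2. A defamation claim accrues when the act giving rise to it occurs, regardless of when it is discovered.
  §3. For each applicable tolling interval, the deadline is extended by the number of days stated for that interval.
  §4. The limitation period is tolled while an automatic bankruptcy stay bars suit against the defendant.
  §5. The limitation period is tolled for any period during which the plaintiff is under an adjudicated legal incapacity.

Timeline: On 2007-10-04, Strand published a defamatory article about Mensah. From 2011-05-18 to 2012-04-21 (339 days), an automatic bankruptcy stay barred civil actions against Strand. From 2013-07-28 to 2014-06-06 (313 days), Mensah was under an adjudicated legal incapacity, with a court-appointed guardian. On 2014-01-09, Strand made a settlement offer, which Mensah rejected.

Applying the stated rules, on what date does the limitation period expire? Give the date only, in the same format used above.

2014-07-18

The cause of action accrued on 2007-10-04, the date of the act.
The untolled deadline — 5 years after 2007-10-04 — is 2012-10-04.
The automatic bankruptcy stay from 2011-05-18 to 2012-04-21 tolled the period for 339 days, extending the deadline to 2013-09-08.
Because the plaintiff's legal incapacity ran from 2013-07-28 to 2014-06-06, the deadline is extended by 313 days to 2014-07-18.
None of the other events listed affects the running of the period under the stated rules.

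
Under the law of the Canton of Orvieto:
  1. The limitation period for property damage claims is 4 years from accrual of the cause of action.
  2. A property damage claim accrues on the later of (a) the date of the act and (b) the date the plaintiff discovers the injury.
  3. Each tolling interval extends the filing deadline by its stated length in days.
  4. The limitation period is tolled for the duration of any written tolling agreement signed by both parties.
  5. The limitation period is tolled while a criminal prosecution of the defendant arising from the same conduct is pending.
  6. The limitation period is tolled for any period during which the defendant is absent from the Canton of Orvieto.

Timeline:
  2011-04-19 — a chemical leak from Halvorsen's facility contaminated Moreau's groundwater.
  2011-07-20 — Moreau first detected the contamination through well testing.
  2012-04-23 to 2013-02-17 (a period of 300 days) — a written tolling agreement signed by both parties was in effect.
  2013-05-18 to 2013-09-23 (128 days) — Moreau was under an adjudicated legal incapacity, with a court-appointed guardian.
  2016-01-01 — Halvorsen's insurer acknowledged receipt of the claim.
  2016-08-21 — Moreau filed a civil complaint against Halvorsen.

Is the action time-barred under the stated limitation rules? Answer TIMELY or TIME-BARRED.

TIME-BARRED

The claim accrued on 2011-07-20 — the later of the 2011-04-19 act and the 2011-07-20 discovery.
4 years from 2011-07-20 is 2015-07-20.
The period was tolled for 300 days by the written tolling agreement (2012-04-23 to 2013-02-17), pushing the deadline to 2016-05-15.
The plaintiff's legal incapacity from 2013-05-18 to 2013-09-23 does not toll the period, because no stated rule makes the plaintiff's incapacity a tolling event.
Nothing else in the chronology tolls or restarts the period.
Filing on 2016-08-21 missed the 2016-05-15 deadline — the action is time-barred.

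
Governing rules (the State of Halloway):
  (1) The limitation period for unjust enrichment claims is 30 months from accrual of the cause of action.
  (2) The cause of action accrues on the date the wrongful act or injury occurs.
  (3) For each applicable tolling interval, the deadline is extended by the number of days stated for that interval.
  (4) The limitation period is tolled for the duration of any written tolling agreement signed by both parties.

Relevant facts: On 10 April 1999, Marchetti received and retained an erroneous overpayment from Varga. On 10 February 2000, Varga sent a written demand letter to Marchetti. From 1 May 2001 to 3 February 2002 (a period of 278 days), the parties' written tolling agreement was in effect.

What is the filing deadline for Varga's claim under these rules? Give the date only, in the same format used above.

15 July 2002

The limitation period began to run on 10 April 1999.
The untolled deadline — 30 months after 10 April 1999 — is 10 October 2001.
Because the written tolling agreement ran from 1 May 2001 to 3 February 2002, the deadline is extended by 278 days to 15 July 2002.
The other events in the timeline have no effect on the limitation period under the stated rules.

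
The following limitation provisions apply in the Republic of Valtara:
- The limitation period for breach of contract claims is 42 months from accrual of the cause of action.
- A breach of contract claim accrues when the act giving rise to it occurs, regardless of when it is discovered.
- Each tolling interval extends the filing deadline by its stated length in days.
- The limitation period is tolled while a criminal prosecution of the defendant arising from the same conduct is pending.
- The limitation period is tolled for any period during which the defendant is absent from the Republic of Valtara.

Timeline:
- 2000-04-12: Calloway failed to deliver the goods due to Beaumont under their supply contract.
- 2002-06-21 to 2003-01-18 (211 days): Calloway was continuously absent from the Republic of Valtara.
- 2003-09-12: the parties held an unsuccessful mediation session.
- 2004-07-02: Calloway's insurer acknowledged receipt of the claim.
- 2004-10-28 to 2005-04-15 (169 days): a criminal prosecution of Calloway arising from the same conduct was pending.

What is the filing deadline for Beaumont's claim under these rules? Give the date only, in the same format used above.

2004-05-10

The cause of action accrued on 2000-04-12, the date of the act.
42 months from 2000-04-12 is 2003-10-12.
The defendant's absence from the jurisdiction from 2002-06-21 to 2003-01-18 tolled the period for 211 days, extending the deadline to 2004-05-10.
By the time the pending criminal prosecution began on 2004-10-28, the limitation period had already expired on 2004-05-10; that interval cannot revive it.
Nothing else in the chronology tolls or restarts the period.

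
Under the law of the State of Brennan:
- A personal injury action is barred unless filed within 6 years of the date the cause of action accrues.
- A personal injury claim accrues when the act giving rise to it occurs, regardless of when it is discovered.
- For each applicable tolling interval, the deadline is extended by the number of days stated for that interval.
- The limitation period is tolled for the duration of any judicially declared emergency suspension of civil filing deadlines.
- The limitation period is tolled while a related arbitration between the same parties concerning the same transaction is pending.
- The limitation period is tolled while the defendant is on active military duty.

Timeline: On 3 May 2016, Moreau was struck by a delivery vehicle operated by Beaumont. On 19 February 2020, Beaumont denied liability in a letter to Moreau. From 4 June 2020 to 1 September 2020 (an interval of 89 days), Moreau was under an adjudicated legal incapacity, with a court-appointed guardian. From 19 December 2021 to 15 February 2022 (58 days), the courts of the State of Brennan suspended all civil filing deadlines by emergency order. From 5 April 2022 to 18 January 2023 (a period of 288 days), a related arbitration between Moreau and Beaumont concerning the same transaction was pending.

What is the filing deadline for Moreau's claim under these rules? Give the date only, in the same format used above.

14 April 2023

The claim accrued on 3 May 2016, when the wrongful act occurred.
The untolled deadline — 6 years after 3 May 2016 — is 3 May 2022.
The emergency suspension of filing deadlines from 19 December 2021 to 15 February 2022 tolled the period for 58 days, extending the deadline to 30 June 2022.
The period was tolled for 288 days by the pending related arbitration (5 April 2022 to 18 January 2023), pushing the deadline to 14 April 2023.
Although the plaintiff's incapacity ran from 4 June 2020 to 1 September 2020, the stated rules do not make that a tolling event, so it is disregarded.
None of the other events listed affects the running of the period under the stated rules.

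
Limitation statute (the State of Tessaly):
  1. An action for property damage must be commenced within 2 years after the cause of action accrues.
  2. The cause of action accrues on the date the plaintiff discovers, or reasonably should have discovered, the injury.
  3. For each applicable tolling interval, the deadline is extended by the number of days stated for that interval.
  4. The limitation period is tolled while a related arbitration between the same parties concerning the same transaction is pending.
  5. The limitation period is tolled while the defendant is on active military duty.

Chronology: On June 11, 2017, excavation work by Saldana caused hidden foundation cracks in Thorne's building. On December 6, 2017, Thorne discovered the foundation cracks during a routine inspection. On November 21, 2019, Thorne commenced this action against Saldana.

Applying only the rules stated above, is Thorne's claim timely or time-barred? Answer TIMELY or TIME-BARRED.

TIMELY

Accrual is tied to discovery, so the period began on December 6, 2017 rather than on June 11, 2017 when the act occurred.
2 years from December 6, 2017 is December 6, 2019.
Filing on November 21, 2019 beat the December 6, 2019 deadline — the action is timely.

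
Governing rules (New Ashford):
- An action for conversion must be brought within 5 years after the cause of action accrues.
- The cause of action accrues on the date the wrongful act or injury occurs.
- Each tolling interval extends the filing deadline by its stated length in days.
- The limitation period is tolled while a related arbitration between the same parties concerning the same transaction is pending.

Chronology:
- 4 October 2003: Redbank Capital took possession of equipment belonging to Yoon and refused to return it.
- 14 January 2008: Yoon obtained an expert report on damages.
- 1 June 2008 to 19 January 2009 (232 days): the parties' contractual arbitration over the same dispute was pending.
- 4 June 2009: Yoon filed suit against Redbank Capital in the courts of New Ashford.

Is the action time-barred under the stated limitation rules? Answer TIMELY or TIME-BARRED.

The limitation period began to run on 4 October 2003.
5 years from 4 October 2003 is 4 October 2008.
The period was tolled for 232 days by the pending related arbitration (1 June 2008 to 19 January 2009), pushing the deadline to 24 May 2009.
Nothing else in the chronology tolls or restarts the period.
Filing on 4 June 2009 missed the 24 May 2009 deadline — the action is time-barred.

TIME-BARRED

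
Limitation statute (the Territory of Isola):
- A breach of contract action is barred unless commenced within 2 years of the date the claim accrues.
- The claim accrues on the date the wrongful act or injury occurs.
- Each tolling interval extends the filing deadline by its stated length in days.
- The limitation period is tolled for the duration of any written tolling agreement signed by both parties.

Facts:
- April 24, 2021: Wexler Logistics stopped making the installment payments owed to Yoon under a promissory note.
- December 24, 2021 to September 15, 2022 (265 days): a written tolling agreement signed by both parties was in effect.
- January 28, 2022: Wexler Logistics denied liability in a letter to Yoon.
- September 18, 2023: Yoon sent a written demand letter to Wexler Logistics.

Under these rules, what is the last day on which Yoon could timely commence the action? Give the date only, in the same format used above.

The limitation period began to run on April 24, 2021.
2 years from April 24, 2021 is April 24, 2023.
The period was tolled for 265 days by the written tolling agreement (December 24, 2021 to September 15, 2022), pushing the deadline to January 14, 2024.
Nothing else in the chronology tolls or restarts the period.

January 14, 2024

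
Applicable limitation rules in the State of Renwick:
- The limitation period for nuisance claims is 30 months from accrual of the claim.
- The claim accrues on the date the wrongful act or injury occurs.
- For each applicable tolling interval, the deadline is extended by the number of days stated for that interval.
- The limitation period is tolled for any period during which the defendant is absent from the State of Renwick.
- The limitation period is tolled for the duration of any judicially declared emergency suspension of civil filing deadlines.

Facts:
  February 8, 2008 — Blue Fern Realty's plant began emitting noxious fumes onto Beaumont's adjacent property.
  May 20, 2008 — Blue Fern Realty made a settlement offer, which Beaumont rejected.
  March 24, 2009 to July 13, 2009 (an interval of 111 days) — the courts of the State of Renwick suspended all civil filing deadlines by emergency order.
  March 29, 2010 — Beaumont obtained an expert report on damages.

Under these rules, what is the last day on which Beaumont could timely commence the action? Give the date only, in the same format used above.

November 27, 2010

The claim accrued on February 8, 2008, when the wrongful act occurred.
The untolled deadline — 30 months after February 8, 2008 — is August 8, 2010.
Because the emergency suspension of filing deadlines ran from March 24, 2009 to July 13, 2009, the deadline is extended by 111 days to November 27, 2010.
The other events in the timeline have no effect on the limitation period under the stated rules.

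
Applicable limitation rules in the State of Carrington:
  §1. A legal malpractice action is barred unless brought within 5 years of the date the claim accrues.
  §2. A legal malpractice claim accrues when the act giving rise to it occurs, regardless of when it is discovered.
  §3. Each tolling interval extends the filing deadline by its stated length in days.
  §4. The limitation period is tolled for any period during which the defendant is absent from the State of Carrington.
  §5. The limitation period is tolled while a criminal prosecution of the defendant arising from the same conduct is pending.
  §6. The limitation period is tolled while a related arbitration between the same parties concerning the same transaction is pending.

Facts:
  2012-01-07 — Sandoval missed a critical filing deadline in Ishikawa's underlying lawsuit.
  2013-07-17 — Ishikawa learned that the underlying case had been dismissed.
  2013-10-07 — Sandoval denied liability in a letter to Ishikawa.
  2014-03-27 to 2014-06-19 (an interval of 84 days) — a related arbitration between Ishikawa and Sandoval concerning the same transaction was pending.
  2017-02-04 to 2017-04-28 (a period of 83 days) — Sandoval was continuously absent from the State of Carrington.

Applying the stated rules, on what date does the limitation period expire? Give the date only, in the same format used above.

2017-06-23

Accrual is governed by the date of the act, so the period began to run on 2012-01-07; the later discovery on 2013-07-17 is irrelevant under the stated rule.
Adding the 5 years base period to 2012-01-07 gives a deadline of 2017-01-07, before any tolling.
The pending related arbitration from 2014-03-27 to 2014-06-19 tolled the period for 84 days, extending the deadline to 2017-04-01.
Because the defendant's absence from the jurisdiction ran from 2017-02-04 to 2017-04-28, the deadline is extended by 83 days to 2017-06-23.
Nothing else in the chronology tolls or restarts the period.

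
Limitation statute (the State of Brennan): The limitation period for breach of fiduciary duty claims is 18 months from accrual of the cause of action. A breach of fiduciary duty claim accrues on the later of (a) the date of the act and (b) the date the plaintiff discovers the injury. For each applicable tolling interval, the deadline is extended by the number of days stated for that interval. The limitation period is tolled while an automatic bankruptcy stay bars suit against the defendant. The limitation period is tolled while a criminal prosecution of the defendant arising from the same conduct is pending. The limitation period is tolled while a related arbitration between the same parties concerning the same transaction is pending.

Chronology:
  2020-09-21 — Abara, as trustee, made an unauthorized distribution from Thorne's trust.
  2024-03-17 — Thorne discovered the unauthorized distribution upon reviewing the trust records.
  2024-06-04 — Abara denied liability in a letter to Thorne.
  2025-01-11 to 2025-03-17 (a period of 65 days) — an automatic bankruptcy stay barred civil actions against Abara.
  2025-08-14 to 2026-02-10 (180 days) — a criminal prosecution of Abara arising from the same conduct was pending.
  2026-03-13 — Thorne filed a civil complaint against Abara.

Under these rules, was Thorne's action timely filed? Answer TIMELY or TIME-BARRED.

TIMELY

Taking the later of the act (2020-09-21) and discovery (2024-03-17), the claim accrued on 2024-03-17.
Adding the 18 months base period to 2024-03-17 gives a deadline of 2025-09-17, before any tolling.
The period was tolled for 65 days by the automatic bankruptcy stay (2025-01-11 to 2025-03-17), pushing the deadline to 2025-11-21.
Because the pending criminal prosecution ran from 2025-08-14 to 2026-02-10, the deadline is extended by 180 days to 2026-05-20.
The other events in the timeline have no effect on the limitation period under the stated rules.
Filing on 2026-03-13 beat the 2026-05-20 deadline — the action is timely.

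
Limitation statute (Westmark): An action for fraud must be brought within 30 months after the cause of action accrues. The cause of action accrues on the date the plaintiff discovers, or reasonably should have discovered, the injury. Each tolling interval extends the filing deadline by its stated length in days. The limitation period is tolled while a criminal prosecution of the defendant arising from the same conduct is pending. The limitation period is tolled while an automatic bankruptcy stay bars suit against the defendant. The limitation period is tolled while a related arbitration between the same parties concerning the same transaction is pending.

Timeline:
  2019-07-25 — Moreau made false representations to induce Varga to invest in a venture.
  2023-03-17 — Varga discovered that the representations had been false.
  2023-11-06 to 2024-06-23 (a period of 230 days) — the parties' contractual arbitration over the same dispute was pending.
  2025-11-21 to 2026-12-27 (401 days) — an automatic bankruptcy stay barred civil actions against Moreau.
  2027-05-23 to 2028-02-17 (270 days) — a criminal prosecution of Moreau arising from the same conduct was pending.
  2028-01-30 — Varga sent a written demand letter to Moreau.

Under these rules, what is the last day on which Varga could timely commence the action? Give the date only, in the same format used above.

2028-03-06

Accrual is tied to discovery, so the period began on 2023-03-17 rather than on 2019-07-25 when the act occurred.
The untolled deadline — 30 months after 2023-03-17 — is 2025-09-17.
Because the pending related arbitration ran from 2023-11-06 to 2024-06-23, the deadline is extended by 230 days to 2026-05-05.
Because the automatic bankruptcy stay ran from 2025-11-21 to 2026-12-27, the deadline is extended by 401 days to 2027-06-10.
Because the pending criminal prosecution ran from 2027-05-23 to 2028-02-17, the deadline is extended by 270 days to 2028-03-06.
The other events in the timeline have no effect on the limitation period under the stated rules.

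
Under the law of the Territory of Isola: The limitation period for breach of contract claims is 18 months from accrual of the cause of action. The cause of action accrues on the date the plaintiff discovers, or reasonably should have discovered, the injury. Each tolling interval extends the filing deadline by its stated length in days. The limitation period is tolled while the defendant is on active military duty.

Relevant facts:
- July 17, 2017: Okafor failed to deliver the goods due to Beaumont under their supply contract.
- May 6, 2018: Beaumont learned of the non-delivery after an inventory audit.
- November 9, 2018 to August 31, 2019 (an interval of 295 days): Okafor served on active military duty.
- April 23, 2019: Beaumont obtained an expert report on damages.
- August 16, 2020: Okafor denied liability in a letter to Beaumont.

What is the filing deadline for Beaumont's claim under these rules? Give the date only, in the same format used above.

Under the discovery rule, the claim accrued on May 6, 2018, when Beaumont discovered the injury — not on the July 17, 2017 date of the underlying act.
18 months from May 6, 2018 is November 6, 2019.
The period was tolled for 295 days by the defendant's active military service (November 9, 2018 to August 31, 2019), pushing the deadline to August 27, 2020.
Nothing else in the chronology tolls or restarts the period.

August 27, 2020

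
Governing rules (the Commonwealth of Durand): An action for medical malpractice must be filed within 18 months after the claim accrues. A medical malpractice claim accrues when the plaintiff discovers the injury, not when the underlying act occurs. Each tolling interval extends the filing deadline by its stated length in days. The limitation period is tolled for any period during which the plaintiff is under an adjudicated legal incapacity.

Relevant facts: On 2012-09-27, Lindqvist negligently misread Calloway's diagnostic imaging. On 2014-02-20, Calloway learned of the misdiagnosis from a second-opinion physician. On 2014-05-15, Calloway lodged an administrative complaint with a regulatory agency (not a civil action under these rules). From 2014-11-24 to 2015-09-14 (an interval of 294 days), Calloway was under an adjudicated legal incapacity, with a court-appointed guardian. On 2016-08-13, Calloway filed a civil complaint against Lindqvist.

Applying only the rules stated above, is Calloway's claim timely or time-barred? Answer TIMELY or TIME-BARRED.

The claim did not accrue until Calloway discovered the injury on 2014-02-20; the 2012-09-27 act date does not start the clock under the stated rule.
The untolled deadline — 18 months after 2014-02-20 — is 2015-08-20.
The plaintiff's legal incapacity from 2014-11-24 to 2015-09-14 tolled the period for 294 days, extending the deadline to 2016-06-09.
Nothing else in the chronology tolls or restarts the period.
Calloway filed on 2016-08-13, after the 2016-06-09 deadline, so the action is time-barred.

TIME-BARRED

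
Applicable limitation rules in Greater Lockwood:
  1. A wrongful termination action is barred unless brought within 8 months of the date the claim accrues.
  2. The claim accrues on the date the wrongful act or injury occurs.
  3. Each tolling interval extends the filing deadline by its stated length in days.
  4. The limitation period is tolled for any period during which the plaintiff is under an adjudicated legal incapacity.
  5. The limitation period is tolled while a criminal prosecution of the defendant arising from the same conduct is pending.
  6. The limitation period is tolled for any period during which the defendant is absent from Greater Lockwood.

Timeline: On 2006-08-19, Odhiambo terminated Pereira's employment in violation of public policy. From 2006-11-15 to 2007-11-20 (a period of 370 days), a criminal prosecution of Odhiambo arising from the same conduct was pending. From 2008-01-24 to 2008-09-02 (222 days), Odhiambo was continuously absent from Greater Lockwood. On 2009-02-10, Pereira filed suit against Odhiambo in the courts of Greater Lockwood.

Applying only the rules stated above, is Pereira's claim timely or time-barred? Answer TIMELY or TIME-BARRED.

TIME-BARRED

The limitation period began to run on 2006-08-19.
The untolled deadline — 8 months after 2006-08-19 — is 2007-04-19.
Because the pending criminal prosecution ran from 2006-11-15 to 2007-11-20, the deadline is extended by 370 days to 2008-04-23.
Because the defendant's absence from the jurisdiction ran from 2008-01-24 to 2008-09-02, the deadline is extended by 222 days to 2008-12-01.
Filing on 2009-02-10 missed the 2008-12-01 deadline — the action is time-barred.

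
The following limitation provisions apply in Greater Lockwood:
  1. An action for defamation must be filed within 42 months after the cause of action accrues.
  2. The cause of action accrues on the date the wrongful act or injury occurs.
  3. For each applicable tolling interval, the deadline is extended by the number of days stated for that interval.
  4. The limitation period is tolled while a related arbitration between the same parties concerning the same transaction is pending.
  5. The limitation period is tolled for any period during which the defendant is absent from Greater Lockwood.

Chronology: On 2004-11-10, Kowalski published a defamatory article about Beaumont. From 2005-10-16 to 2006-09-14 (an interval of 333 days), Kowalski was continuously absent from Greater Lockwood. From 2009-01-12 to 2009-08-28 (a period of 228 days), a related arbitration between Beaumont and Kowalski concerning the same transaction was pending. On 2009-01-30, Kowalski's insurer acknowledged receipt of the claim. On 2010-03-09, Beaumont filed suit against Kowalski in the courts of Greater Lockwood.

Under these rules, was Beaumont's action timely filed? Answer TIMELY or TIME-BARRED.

The cause of action accrued on 2004-11-10, the date of the act.
Adding the 42 months base period to 2004-11-10 gives a deadline of 2008-05-10, before any tolling.
The period was tolled for 333 days by the defendant's absence from the jurisdiction (2005-10-16 to 2006-09-14), pushing the deadline to 2009-04-08.
The period was tolled for 228 days by the pending related arbitration (2009-01-12 to 2009-08-28), pushing the deadline to 2009-11-22.
None of the other events listed affects the running of the period under the stated rules.
The 2010-03-09 filing falls after the 2009-11-22 deadline; the claim is time-barred.

TIME-BARRED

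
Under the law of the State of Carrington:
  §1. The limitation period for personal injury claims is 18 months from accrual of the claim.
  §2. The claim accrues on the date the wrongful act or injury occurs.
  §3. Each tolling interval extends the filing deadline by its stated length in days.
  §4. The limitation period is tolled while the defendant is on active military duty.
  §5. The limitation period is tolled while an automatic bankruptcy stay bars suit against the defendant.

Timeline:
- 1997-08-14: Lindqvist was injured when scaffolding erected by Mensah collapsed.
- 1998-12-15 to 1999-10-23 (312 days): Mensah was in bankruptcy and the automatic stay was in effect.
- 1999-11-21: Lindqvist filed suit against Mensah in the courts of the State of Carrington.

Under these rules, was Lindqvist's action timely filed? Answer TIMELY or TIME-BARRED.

TIMELY

The claim accrued on 1997-08-14, the date of the act.
Adding the 18 months base period to 1997-08-14 gives a deadline of 1999-02-14, before any tolling.
The period was tolled for 312 days by the automatic bankruptcy stay (1998-12-15 to 1999-10-23), pushing the deadline to 1999-12-23.
Lindqvist filed on 1999-11-21, before the 1999-12-23 deadline, so the action is timely.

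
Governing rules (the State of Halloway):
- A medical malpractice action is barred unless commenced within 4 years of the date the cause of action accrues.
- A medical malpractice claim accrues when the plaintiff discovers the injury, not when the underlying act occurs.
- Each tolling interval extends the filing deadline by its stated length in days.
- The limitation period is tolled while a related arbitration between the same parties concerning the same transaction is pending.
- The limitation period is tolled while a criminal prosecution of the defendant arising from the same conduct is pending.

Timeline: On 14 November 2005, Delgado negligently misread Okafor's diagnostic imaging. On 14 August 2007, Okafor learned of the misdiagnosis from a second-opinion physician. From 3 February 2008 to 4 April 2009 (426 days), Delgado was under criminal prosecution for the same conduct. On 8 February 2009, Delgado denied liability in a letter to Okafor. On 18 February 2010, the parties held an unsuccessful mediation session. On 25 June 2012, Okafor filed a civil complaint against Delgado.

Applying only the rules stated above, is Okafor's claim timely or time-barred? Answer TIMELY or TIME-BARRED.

TIMELY

Under the discovery rule, the claim accrued on 14 August 2007, when Okafor discovered the injury — not on the 14 November 2005 date of the underlying act.
The untolled deadline — 4 years after 14 August 2007 — is 14 August 2011.
The pending criminal prosecution from 3 February 2008 to 4 April 2009 tolled the period for 426 days, extending the deadline to 13 October 2012.
None of the other events listed affects the running of the period under the stated rules.
The 25 June 2012 filing precedes the 13 October 2012 deadline; the claim is timely.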